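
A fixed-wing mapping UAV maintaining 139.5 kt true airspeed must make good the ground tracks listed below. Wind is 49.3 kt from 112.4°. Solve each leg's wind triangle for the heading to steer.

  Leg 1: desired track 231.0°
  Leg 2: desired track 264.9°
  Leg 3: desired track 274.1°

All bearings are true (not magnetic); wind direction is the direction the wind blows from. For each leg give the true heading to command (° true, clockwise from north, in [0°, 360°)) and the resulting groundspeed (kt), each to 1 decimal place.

Leg 1: heading=212.9°, groundspeed=156.2 kt
Leg 2: heading=255.5°, groundspeed=181.4 kt
Leg 3: heading=267.7°, groundspeed=185.4 kt

Leg 1: desired track 231.0°; wind correction -18.1° → command heading 212.9°, groundspeed 156.2 kt
Leg 2: desired track 264.9°; wind correction -9.4° → command heading 255.5°, groundspeed 181.4 kt
Leg 3: desired track 274.1°; wind correction -6.4° → command heading 267.7°, groundspeed 185.4 kt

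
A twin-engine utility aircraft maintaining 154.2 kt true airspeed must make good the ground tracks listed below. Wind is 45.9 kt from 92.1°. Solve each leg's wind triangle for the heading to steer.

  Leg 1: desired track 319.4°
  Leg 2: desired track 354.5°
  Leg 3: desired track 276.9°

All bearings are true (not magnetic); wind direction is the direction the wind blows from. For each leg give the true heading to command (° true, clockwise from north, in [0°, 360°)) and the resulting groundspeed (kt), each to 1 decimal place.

Leg 1: desired track 319.4°; wind correction +12.6° → command heading 332.0°, groundspeed 181.6 kt
Leg 2: desired track 354.5°; wind correction +17.2° → command heading 11.7°, groundspeed 153.4 kt
Leg 3: desired track 276.9°; wind correction +1.4° → command heading 278.3°, groundspeed 199.9 kt

Leg 1: heading=332.0°, groundspeed=181.6 kt
Leg 2: heading=11.7°, groundspeed=153.4 kt
Leg 3: heading=278.3°, groundspeed=199.9 kt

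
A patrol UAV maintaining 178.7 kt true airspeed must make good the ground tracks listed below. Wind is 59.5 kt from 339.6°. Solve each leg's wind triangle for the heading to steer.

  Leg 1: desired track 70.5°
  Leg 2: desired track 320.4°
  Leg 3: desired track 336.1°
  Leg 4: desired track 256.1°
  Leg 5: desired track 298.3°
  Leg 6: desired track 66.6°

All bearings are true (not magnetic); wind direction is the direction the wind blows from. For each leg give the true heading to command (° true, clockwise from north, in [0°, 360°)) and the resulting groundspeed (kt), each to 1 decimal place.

Leg 1: desired track 70.5°; wind correction -19.4° → command heading 51.1°, groundspeed 169.4 kt
Leg 2: desired track 320.4°; wind correction +6.3° → command heading 326.7°, groundspeed 121.4 kt
Leg 3: desired track 336.1°; wind correction +1.2° → command heading 337.3°, groundspeed 119.3 kt
Leg 4: desired track 256.1°; wind correction +19.3° → command heading 275.4°, groundspeed 161.9 kt
Leg 5: desired track 298.3°; wind correction +12.7° → command heading 311.0°, groundspeed 129.6 kt
Leg 6: desired track 66.6°; wind correction -19.4° → command heading 47.2°, groundspeed 165.4 kt

Leg 1: heading=51.1°, groundspeed=169.4 kt
Leg 2: heading=326.7°, groundspeed=121.4 kt
Leg 3: heading=337.3°, groundspeed=119.3 kt
Leg 4: heading=275.4°, groundspeed=161.9 kt
Leg 5: heading=311.0°, groundspeed=129.6 kt
Leg 6: heading=47.2°, groundspeed=165.4 kt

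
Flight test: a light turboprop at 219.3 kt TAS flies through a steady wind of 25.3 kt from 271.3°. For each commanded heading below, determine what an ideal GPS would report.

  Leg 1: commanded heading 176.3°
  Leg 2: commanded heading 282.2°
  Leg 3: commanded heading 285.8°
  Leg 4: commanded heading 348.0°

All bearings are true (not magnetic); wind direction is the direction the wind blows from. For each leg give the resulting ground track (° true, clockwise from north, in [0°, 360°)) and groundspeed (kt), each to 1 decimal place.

Leg 1: heading 176.3°; drift -6.5° → track 169.8°, groundspeed 222.9 kt
Leg 2: heading 282.2°; drift +1.4° → track 283.6°, groundspeed 194.5 kt
Leg 3: heading 285.8°; drift +1.9° → track 287.7°, groundspeed 194.9 kt
Leg 4: heading 348.0°; drift +6.6° → track 354.6°, groundspeed 214.9 kt

Leg 1: track=169.8°, groundspeed=222.9 kt
Leg 2: track=283.6°, groundspeed=194.5 kt
Leg 3: track=287.7°, groundspeed=194.9 kt
Leg 4: track=354.6°, groundspeed=214.9 kt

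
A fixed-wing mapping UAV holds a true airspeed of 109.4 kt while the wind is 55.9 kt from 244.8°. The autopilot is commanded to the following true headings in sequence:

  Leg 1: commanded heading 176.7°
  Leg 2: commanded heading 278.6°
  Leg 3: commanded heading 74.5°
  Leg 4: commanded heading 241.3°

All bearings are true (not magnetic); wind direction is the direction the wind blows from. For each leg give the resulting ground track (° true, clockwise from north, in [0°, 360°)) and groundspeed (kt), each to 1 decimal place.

Leg 1: heading 176.7°; drift -30.4° → track 146.3°, groundspeed 102.6 kt
Leg 2: heading 278.6°; drift +26.3° → track 304.9°, groundspeed 70.2 kt
Leg 3: heading 74.5°; drift -3.3° → track 71.2°, groundspeed 164.8 kt
Leg 4: heading 241.3°; drift -3.6° → track 237.7°, groundspeed 53.7 kt

Leg 1: track=146.3°, groundspeed=102.6 kt
Leg 2: track=304.9°, groundspeed=70.2 kt
Leg 3: track=71.2°, groundspeed=164.8 kt
Leg 4: track=237.7°, groundspeed=53.7 kt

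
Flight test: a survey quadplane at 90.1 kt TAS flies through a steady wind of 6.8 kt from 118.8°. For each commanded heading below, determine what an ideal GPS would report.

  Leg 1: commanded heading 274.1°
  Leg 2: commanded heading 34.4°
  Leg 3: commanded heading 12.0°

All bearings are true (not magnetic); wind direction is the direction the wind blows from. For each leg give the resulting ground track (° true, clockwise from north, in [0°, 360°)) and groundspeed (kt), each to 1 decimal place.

Leg 1: track=275.8°, groundspeed=96.3 kt
Leg 2: track=30.1°, groundspeed=89.7 kt
Leg 3: track=8.0°, groundspeed=92.3 kt

Leg 1: heading 274.1°; drift +1.7° → track 275.8°, groundspeed 96.3 kt
Leg 2: heading 34.4°; drift -4.3° → track 30.1°, groundspeed 89.7 kt
Leg 3: heading 12.0°; drift -4.0° → track 8.0°, groundspeed 92.3 kt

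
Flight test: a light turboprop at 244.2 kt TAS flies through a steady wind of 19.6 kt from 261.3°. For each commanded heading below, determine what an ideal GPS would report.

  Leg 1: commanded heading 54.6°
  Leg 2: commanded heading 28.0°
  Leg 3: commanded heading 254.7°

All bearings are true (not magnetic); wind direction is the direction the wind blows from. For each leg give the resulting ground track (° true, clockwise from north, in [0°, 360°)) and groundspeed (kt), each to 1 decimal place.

Leg 1: heading 54.6°; drift +1.9° → track 56.5°, groundspeed 261.9 kt
Leg 2: heading 28.0°; drift +3.5° → track 31.5°, groundspeed 256.4 kt
Leg 3: heading 254.7°; drift -0.6° → track 254.1°, groundspeed 224.7 kt

Leg 1: track=56.5°, groundspeed=261.9 kt
Leg 2: track=31.5°, groundspeed=256.4 kt
Leg 3: track=254.1°, groundspeed=224.7 kt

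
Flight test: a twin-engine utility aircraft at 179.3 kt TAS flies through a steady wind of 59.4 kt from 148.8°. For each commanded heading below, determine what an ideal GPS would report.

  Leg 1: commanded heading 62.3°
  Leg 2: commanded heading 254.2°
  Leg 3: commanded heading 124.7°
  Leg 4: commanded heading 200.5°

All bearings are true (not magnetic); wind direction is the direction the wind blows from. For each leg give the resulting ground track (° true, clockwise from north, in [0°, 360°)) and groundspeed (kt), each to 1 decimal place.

Leg 1: track=43.7°, groundspeed=185.4 kt
Leg 2: track=270.6°, groundspeed=203.3 kt
Leg 3: track=113.7°, groundspeed=127.4 kt
Leg 4: track=218.6°, groundspeed=149.9 kt

Leg 1: heading 62.3°; drift -18.6° → track 43.7°, groundspeed 185.4 kt
Leg 2: heading 254.2°; drift +16.4° → track 270.6°, groundspeed 203.3 kt
Leg 3: heading 124.7°; drift -11.0° → track 113.7°, groundspeed 127.4 kt
Leg 4: heading 200.5°; drift +18.1° → track 218.6°, groundspeed 149.9 kt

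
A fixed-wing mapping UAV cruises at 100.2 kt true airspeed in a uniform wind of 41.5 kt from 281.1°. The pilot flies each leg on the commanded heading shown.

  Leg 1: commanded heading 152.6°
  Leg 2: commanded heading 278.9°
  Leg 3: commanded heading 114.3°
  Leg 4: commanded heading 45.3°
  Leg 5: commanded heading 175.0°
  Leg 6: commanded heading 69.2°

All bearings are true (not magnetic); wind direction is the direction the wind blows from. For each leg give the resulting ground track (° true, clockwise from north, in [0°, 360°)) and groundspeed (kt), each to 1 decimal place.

Leg 1: track=138.1°, groundspeed=130.2 kt
Leg 2: track=277.3°, groundspeed=58.8 kt
Leg 3: track=110.4°, groundspeed=140.9 kt
Leg 4: track=60.8°, groundspeed=128.2 kt
Leg 5: track=155.4°, groundspeed=118.6 kt
Leg 6: track=78.4°, groundspeed=137.2 kt

Leg 1: heading 152.6°; drift -14.5° → track 138.1°, groundspeed 130.2 kt
Leg 2: heading 278.9°; drift -1.6° → track 277.3°, groundspeed 58.8 kt
Leg 3: heading 114.3°; drift -3.9° → track 110.4°, groundspeed 140.9 kt
Leg 4: heading 45.3°; drift +15.5° → track 60.8°, groundspeed 128.2 kt
Leg 5: heading 175.0°; drift -19.6° → track 155.4°, groundspeed 118.6 kt
Leg 6: heading 69.2°; drift +9.2° → track 78.4°, groundspeed 137.2 kt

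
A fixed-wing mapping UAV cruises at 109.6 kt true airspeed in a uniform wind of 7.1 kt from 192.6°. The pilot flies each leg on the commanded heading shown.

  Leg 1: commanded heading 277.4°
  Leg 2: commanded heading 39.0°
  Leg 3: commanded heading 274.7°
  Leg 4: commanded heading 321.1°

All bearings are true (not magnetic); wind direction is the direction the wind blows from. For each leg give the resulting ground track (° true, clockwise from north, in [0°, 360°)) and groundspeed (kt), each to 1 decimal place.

Leg 1: track=281.1°, groundspeed=109.2 kt
Leg 2: track=37.4°, groundspeed=116.0 kt
Leg 3: track=278.4°, groundspeed=108.9 kt
Leg 4: track=323.9°, groundspeed=114.2 kt

Leg 1: heading 277.4°; drift +3.7° → track 281.1°, groundspeed 109.2 kt
Leg 2: heading 39.0°; drift -1.6° → track 37.4°, groundspeed 116.0 kt
Leg 3: heading 274.7°; drift +3.7° → track 278.4°, groundspeed 108.9 kt
Leg 4: heading 321.1°; drift +2.8° → track 323.9°, groundspeed 114.2 kt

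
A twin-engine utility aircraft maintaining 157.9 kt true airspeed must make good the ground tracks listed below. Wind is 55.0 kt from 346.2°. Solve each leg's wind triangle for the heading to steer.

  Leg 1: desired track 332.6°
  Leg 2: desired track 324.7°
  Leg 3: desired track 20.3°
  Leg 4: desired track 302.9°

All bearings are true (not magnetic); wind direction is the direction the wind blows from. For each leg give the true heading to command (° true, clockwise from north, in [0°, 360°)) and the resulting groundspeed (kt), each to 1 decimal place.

Leg 1: heading=337.3°, groundspeed=103.9 kt
Leg 2: heading=332.0°, groundspeed=105.4 kt
Leg 3: heading=9.0°, groundspeed=109.3 kt
Leg 4: heading=316.7°, groundspeed=113.3 kt

Leg 1: desired track 332.6°; wind correction +4.7° → command heading 337.3°, groundspeed 103.9 kt
Leg 2: desired track 324.7°; wind correction +7.3° → command heading 332.0°, groundspeed 105.4 kt
Leg 3: desired track 20.3°; wind correction -11.3° → command heading 9.0°, groundspeed 109.3 kt
Leg 4: desired track 302.9°; wind correction +13.8° → command heading 316.7°, groundspeed 113.3 kt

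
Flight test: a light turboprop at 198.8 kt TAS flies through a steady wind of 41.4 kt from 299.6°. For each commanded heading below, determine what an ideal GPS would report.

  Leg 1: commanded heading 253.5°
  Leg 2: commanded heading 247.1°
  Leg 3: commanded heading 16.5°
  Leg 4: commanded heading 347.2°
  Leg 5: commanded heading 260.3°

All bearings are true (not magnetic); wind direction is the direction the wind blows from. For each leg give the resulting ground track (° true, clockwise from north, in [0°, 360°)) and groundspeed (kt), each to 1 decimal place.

Leg 1: heading 253.5°; drift -9.9° → track 243.6°, groundspeed 172.7 kt
Leg 2: heading 247.1°; drift -10.7° → track 236.4°, groundspeed 176.7 kt
Leg 3: heading 16.5°; drift +12.0° → track 28.5°, groundspeed 193.7 kt
Leg 4: heading 347.2°; drift +10.1° → track 357.3°, groundspeed 173.6 kt
Leg 5: heading 260.3°; drift -8.9° → track 251.4°, groundspeed 168.8 kt

Leg 1: track=243.6°, groundspeed=172.7 kt
Leg 2: track=236.4°, groundspeed=176.7 kt
Leg 3: track=28.5°, groundspeed=193.7 kt
Leg 4: track=357.3°, groundspeed=173.6 kt
Leg 5: track=251.4°, groundspeed=168.8 kt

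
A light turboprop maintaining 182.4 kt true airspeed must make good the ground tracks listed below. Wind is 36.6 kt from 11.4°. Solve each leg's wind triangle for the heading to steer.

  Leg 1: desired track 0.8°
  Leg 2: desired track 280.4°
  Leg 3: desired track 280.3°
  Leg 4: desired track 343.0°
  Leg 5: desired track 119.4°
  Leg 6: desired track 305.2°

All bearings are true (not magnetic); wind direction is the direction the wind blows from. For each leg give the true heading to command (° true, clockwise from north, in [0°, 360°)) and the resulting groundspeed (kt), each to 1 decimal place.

Leg 1: heading=2.9°, groundspeed=146.3 kt
Leg 2: heading=292.0°, groundspeed=179.3 kt
Leg 3: heading=291.9°, groundspeed=179.4 kt
Leg 4: heading=348.5°, groundspeed=149.4 kt
Leg 5: heading=108.4°, groundspeed=190.4 kt
Leg 6: heading=315.8°, groundspeed=164.5 kt

Leg 1: desired track 0.8°; wind correction +2.1° → command heading 2.9°, groundspeed 146.3 kt
Leg 2: desired track 280.4°; wind correction +11.6° → command heading 292.0°, groundspeed 179.3 kt
Leg 3: desired track 280.3°; wind correction +11.6° → command heading 291.9°, groundspeed 179.4 kt
Leg 4: desired track 343.0°; wind correction +5.5° → command heading 348.5°, groundspeed 149.4 kt
Leg 5: desired track 119.4°; wind correction -11.0° → command heading 108.4°, groundspeed 190.4 kt
Leg 6: desired track 305.2°; wind correction +10.6° → command heading 315.8°, groundspeed 164.5 kt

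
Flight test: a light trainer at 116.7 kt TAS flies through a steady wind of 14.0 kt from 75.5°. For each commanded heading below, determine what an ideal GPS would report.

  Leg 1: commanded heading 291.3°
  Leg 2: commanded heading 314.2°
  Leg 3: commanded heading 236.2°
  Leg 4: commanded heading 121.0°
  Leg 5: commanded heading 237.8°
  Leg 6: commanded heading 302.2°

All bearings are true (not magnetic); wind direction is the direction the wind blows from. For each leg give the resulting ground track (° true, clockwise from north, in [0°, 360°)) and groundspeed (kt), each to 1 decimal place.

Leg 1: track=287.6°, groundspeed=128.3 kt
Leg 2: track=308.7°, groundspeed=124.5 kt
Leg 3: track=238.2°, groundspeed=130.0 kt
Leg 4: track=126.3°, groundspeed=107.4 kt
Leg 5: track=239.7°, groundspeed=130.1 kt
Leg 6: track=297.6°, groundspeed=126.7 kt

Leg 1: heading 291.3°; drift -3.7° → track 287.6°, groundspeed 128.3 kt
Leg 2: heading 314.2°; drift -5.5° → track 308.7°, groundspeed 124.5 kt
Leg 3: heading 236.2°; drift +2.0° → track 238.2°, groundspeed 130.0 kt
Leg 4: heading 121.0°; drift +5.3° → track 126.3°, groundspeed 107.4 kt
Leg 5: heading 237.8°; drift +1.9° → track 239.7°, groundspeed 130.1 kt
Leg 6: heading 302.2°; drift -4.6° → track 297.6°, groundspeed 126.7 kt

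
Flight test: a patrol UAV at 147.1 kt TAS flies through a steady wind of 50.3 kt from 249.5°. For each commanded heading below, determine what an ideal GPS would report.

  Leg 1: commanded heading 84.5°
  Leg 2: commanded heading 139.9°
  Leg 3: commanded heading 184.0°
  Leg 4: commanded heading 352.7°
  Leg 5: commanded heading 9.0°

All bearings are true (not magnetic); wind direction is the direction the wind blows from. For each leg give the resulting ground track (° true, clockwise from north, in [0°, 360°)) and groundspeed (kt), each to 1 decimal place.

Leg 1: track=80.7°, groundspeed=196.1 kt
Leg 2: track=123.8°, groundspeed=170.7 kt
Leg 3: track=164.1°, groundspeed=134.3 kt
Leg 4: track=9.9°, groundspeed=166.0 kt
Leg 5: track=23.3°, groundspeed=177.4 kt

Leg 1: heading 84.5°; drift -3.8° → track 80.7°, groundspeed 196.1 kt
Leg 2: heading 139.9°; drift -16.1° → track 123.8°, groundspeed 170.7 kt
Leg 3: heading 184.0°; drift -19.9° → track 164.1°, groundspeed 134.3 kt
Leg 4: heading 352.7°; drift +17.2° → track 9.9°, groundspeed 166.0 kt
Leg 5: heading 9.0°; drift +14.3° → track 23.3°, groundspeed 177.4 kt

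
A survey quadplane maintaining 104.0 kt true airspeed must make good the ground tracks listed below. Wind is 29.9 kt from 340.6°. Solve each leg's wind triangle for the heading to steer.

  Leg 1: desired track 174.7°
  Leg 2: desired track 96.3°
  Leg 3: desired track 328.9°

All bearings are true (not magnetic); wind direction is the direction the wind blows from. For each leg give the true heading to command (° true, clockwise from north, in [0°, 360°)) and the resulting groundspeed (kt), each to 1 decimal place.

Leg 1: heading=178.7°, groundspeed=132.7 kt
Leg 2: heading=81.3°, groundspeed=113.4 kt
Leg 3: heading=332.2°, groundspeed=74.5 kt

Leg 1: desired track 174.7°; wind correction +4.0° → command heading 178.7°, groundspeed 132.7 kt
Leg 2: desired track 96.3°; wind correction -15.0° → command heading 81.3°, groundspeed 113.4 kt
Leg 3: desired track 328.9°; wind correction +3.3° → command heading 332.2°, groundspeed 74.5 kt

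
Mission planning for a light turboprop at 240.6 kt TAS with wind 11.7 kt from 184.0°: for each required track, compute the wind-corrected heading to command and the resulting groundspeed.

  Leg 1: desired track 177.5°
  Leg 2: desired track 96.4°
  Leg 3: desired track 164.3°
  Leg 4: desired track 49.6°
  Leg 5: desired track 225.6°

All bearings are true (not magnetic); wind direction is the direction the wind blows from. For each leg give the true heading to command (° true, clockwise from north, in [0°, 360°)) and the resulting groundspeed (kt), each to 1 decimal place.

Leg 1: heading=177.8°, groundspeed=229.0 kt
Leg 2: heading=99.2°, groundspeed=239.8 kt
Leg 3: heading=165.2°, groundspeed=229.6 kt
Leg 4: heading=51.6°, groundspeed=248.6 kt
Leg 5: heading=223.7°, groundspeed=231.7 kt

Leg 1: desired track 177.5°; wind correction +0.3° → command heading 177.8°, groundspeed 229.0 kt
Leg 2: desired track 96.4°; wind correction +2.8° → command heading 99.2°, groundspeed 239.8 kt
Leg 3: desired track 164.3°; wind correction +0.9° → command heading 165.2°, groundspeed 229.6 kt
Leg 4: desired track 49.6°; wind correction +2.0° → command heading 51.6°, groundspeed 248.6 kt
Leg 5: desired track 225.6°; wind correction -1.9° → command heading 223.7°, groundspeed 231.7 kt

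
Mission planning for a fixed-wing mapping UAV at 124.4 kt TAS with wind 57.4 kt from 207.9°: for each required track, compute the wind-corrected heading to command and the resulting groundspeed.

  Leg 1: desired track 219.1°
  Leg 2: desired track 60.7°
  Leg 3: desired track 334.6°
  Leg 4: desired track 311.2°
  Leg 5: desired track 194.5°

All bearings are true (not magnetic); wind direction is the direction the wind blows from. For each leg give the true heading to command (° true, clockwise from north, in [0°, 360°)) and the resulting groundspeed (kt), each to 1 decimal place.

Leg 1: desired track 219.1°; wind correction -5.1° → command heading 214.0°, groundspeed 67.6 kt
Leg 2: desired track 60.7°; wind correction +14.5° → command heading 75.2°, groundspeed 168.7 kt
Leg 3: desired track 334.6°; wind correction -21.7° → command heading 312.9°, groundspeed 149.9 kt
Leg 4: desired track 311.2°; wind correction -26.7° → command heading 284.5°, groundspeed 124.4 kt
Leg 5: desired track 194.5°; wind correction +6.1° → command heading 200.6°, groundspeed 67.8 kt

Leg 1: heading=214.0°, groundspeed=67.6 kt
Leg 2: heading=75.2°, groundspeed=168.7 kt
Leg 3: heading=312.9°, groundspeed=149.9 kt
Leg 4: heading=284.5°, groundspeed=124.4 kt
Leg 5: heading=200.6°, groundspeed=67.8 kt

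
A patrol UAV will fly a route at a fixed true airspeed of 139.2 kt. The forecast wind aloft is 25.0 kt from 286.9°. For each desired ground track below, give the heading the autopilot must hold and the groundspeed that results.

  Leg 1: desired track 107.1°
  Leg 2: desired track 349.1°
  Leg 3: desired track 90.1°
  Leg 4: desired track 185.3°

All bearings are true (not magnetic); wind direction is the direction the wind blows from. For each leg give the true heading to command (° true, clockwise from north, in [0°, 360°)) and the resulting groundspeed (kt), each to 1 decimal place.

Leg 1: desired track 107.1°; wind correction +0.0° → command heading 107.1°, groundspeed 164.2 kt
Leg 2: desired track 349.1°; wind correction -9.1° → command heading 340.0°, groundspeed 125.8 kt
Leg 3: desired track 90.1°; wind correction -3.0° → command heading 87.1°, groundspeed 162.9 kt
Leg 4: desired track 185.3°; wind correction +10.1° → command heading 195.4°, groundspeed 142.1 kt

Leg 1: heading=107.1°, groundspeed=164.2 kt
Leg 2: heading=340.0°, groundspeed=125.8 kt
Leg 3: heading=87.1°, groundspeed=162.9 kt
Leg 4: heading=195.4°, groundspeed=142.1 kt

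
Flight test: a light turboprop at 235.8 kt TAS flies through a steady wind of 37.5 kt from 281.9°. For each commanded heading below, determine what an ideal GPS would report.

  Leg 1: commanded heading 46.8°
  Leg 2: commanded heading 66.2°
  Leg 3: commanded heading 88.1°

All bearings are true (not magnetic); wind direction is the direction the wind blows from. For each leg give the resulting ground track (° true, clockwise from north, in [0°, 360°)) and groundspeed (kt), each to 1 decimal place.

Leg 1: heading 46.8°; drift +6.8° → track 53.6°, groundspeed 259.1 kt
Leg 2: heading 66.2°; drift +4.7° → track 70.9°, groundspeed 267.2 kt
Leg 3: heading 88.1°; drift +1.9° → track 90.0°, groundspeed 272.4 kt

Leg 1: track=53.6°, groundspeed=259.1 kt
Leg 2: track=70.9°, groundspeed=267.2 kt
Leg 3: track=90.0°, groundspeed=272.4 kt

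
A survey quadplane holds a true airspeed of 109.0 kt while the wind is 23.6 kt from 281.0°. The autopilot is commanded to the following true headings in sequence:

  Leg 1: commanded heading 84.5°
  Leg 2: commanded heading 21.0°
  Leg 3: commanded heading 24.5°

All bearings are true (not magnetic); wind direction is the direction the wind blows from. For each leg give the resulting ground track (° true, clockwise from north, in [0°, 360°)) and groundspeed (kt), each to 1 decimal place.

Leg 1: track=87.4°, groundspeed=131.8 kt
Leg 2: track=32.6°, groundspeed=115.5 kt
Leg 3: track=35.8°, groundspeed=116.8 kt

Leg 1: heading 84.5°; drift +2.9° → track 87.4°, groundspeed 131.8 kt
Leg 2: heading 21.0°; drift +11.6° → track 32.6°, groundspeed 115.5 kt
Leg 3: heading 24.5°; drift +11.3° → track 35.8°, groundspeed 116.8 kt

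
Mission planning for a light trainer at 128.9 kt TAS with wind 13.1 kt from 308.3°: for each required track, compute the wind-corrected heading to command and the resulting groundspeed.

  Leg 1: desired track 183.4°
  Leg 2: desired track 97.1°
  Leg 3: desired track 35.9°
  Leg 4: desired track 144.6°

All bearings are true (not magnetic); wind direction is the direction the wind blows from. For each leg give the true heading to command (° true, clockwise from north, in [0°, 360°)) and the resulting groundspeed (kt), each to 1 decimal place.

Leg 1: desired track 183.4°; wind correction +4.8° → command heading 188.2°, groundspeed 135.9 kt
Leg 2: desired track 97.1°; wind correction -3.0° → command heading 94.1°, groundspeed 139.9 kt
Leg 3: desired track 35.9°; wind correction -5.8° → command heading 30.1°, groundspeed 127.7 kt
Leg 4: desired track 144.6°; wind correction +1.6° → command heading 146.2°, groundspeed 141.4 kt

Leg 1: heading=188.2°, groundspeed=135.9 kt
Leg 2: heading=94.1°, groundspeed=139.9 kt
Leg 3: heading=30.1°, groundspeed=127.7 kt
Leg 4: heading=146.2°, groundspeed=141.4 kt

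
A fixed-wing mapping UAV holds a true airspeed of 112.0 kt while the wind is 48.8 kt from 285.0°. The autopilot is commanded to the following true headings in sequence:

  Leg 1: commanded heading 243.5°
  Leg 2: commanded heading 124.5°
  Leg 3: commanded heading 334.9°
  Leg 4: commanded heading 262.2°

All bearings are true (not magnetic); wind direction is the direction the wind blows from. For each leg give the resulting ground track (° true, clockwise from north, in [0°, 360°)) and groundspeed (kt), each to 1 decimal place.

Leg 1: heading 243.5°; drift -23.2° → track 220.3°, groundspeed 82.1 kt
Leg 2: heading 124.5°; drift -5.9° → track 118.6°, groundspeed 158.8 kt
Leg 3: heading 334.9°; drift +24.9° → track 359.8°, groundspeed 88.8 kt
Leg 4: heading 262.2°; drift -15.8° → track 246.4°, groundspeed 69.6 kt

Leg 1: track=220.3°, groundspeed=82.1 kt
Leg 2: track=118.6°, groundspeed=158.8 kt
Leg 3: track=359.8°, groundspeed=88.8 kt
Leg 4: track=246.4°, groundspeed=69.6 kt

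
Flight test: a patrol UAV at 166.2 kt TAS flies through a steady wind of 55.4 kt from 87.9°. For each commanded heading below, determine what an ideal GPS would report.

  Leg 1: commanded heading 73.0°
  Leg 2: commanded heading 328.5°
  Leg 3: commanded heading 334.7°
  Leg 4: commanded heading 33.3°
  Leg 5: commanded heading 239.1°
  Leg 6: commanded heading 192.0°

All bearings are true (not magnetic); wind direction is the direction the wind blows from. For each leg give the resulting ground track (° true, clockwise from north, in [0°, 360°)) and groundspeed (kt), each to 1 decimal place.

Leg 1: track=65.8°, groundspeed=113.6 kt
Leg 2: track=314.5°, groundspeed=199.3 kt
Leg 3: track=319.5°, groundspeed=194.8 kt
Leg 4: track=14.7°, groundspeed=141.5 kt
Leg 5: track=246.2°, groundspeed=216.4 kt
Leg 6: track=208.6°, groundspeed=187.6 kt

Leg 1: heading 73.0°; drift -7.2° → track 65.8°, groundspeed 113.6 kt
Leg 2: heading 328.5°; drift -14.0° → track 314.5°, groundspeed 199.3 kt
Leg 3: heading 334.7°; drift -15.2° → track 319.5°, groundspeed 194.8 kt
Leg 4: heading 33.3°; drift -18.6° → track 14.7°, groundspeed 141.5 kt
Leg 5: heading 239.1°; drift +7.1° → track 246.2°, groundspeed 216.4 kt
Leg 6: heading 192.0°; drift +16.6° → track 208.6°, groundspeed 187.6 kt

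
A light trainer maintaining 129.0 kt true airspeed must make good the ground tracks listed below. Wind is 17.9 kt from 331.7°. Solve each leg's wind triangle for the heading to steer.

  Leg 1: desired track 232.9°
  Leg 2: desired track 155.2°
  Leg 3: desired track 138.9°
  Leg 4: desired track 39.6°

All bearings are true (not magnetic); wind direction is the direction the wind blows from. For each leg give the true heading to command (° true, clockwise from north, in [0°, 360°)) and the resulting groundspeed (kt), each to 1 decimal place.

Leg 1: desired track 232.9°; wind correction +7.9° → command heading 240.8°, groundspeed 130.5 kt
Leg 2: desired track 155.2°; wind correction +0.5° → command heading 155.7°, groundspeed 146.9 kt
Leg 3: desired track 138.9°; wind correction -1.8° → command heading 137.1°, groundspeed 146.4 kt
Leg 4: desired track 39.6°; wind correction -7.4° → command heading 32.2°, groundspeed 121.2 kt

Leg 1: heading=240.8°, groundspeed=130.5 kt
Leg 2: heading=155.7°, groundspeed=146.9 kt
Leg 3: heading=137.1°, groundspeed=146.4 kt
Leg 4: heading=32.2°, groundspeed=121.2 kt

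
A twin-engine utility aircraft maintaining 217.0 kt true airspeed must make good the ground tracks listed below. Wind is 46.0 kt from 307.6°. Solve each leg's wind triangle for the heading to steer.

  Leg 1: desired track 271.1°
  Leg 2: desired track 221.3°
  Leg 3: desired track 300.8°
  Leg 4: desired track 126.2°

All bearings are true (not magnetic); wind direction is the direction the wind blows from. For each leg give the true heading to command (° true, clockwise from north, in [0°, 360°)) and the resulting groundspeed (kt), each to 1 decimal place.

Leg 1: heading=278.3°, groundspeed=178.3 kt
Leg 2: heading=233.5°, groundspeed=209.1 kt
Leg 3: heading=302.2°, groundspeed=171.3 kt
Leg 4: heading=125.9°, groundspeed=263.0 kt

Leg 1: desired track 271.1°; wind correction +7.2° → command heading 278.3°, groundspeed 178.3 kt
Leg 2: desired track 221.3°; wind correction +12.2° → command heading 233.5°, groundspeed 209.1 kt
Leg 3: desired track 300.8°; wind correction +1.4° → command heading 302.2°, groundspeed 171.3 kt
Leg 4: desired track 126.2°; wind correction -0.3° → command heading 125.9°, groundspeed 263.0 kt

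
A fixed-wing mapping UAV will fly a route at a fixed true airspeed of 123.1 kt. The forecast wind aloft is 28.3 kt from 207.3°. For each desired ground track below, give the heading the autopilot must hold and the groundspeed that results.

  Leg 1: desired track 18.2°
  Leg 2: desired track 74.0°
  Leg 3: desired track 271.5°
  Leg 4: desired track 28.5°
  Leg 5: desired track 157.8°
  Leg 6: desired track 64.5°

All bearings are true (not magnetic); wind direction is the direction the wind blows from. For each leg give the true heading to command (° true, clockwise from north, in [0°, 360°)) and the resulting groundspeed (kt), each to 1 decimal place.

Leg 1: desired track 18.2°; wind correction -2.1° → command heading 16.1°, groundspeed 151.0 kt
Leg 2: desired track 74.0°; wind correction +9.6° → command heading 83.6°, groundspeed 140.8 kt
Leg 3: desired track 271.5°; wind correction -11.9° → command heading 259.6°, groundspeed 108.1 kt
Leg 4: desired track 28.5°; wind correction +0.3° → command heading 28.8°, groundspeed 151.4 kt
Leg 5: desired track 157.8°; wind correction +10.1° → command heading 167.9°, groundspeed 102.8 kt
Leg 6: desired track 64.5°; wind correction +8.0° → command heading 72.5°, groundspeed 144.4 kt

Leg 1: heading=16.1°, groundspeed=151.0 kt
Leg 2: heading=83.6°, groundspeed=140.8 kt
Leg 3: heading=259.6°, groundspeed=108.1 kt
Leg 4: heading=28.8°, groundspeed=151.4 kt
Leg 5: heading=167.9°, groundspeed=102.8 kt
Leg 6: heading=72.5°, groundspeed=144.4 kt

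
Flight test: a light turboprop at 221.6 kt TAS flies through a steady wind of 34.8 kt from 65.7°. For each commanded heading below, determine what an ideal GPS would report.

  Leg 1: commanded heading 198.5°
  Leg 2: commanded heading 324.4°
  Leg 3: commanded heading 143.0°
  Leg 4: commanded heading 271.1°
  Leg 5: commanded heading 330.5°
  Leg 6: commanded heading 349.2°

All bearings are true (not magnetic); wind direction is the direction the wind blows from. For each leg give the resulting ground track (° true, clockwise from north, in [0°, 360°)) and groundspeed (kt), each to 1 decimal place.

Leg 1: track=204.4°, groundspeed=246.6 kt
Leg 2: track=315.9°, groundspeed=231.0 kt
Leg 3: track=152.0°, groundspeed=216.6 kt
Leg 4: track=267.7°, groundspeed=253.5 kt
Leg 5: track=321.7°, groundspeed=227.4 kt
Leg 6: track=340.2°, groundspeed=216.1 kt

Leg 1: heading 198.5°; drift +5.9° → track 204.4°, groundspeed 246.6 kt
Leg 2: heading 324.4°; drift -8.5° → track 315.9°, groundspeed 231.0 kt
Leg 3: heading 143.0°; drift +9.0° → track 152.0°, groundspeed 216.6 kt
Leg 4: heading 271.1°; drift -3.4° → track 267.7°, groundspeed 253.5 kt
Leg 5: heading 330.5°; drift -8.8° → track 321.7°, groundspeed 227.4 kt
Leg 6: heading 349.2°; drift -9.0° → track 340.2°, groundspeed 216.1 kt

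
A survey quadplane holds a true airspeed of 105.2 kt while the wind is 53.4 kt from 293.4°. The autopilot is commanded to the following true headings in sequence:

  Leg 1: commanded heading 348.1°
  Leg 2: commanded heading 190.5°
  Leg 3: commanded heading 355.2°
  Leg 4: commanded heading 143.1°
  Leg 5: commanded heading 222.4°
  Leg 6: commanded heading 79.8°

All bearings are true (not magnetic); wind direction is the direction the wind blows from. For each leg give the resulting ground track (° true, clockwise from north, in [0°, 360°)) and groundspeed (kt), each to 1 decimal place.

Leg 1: track=18.5°, groundspeed=86.2 kt
Leg 2: track=166.5°, groundspeed=128.2 kt
Leg 3: track=25.7°, groundspeed=92.8 kt
Leg 4: track=133.2°, groundspeed=153.9 kt
Leg 5: track=192.5°, groundspeed=101.3 kt
Leg 6: track=91.0°, groundspeed=152.6 kt

Leg 1: heading 348.1°; drift +30.4° → track 18.5°, groundspeed 86.2 kt
Leg 2: heading 190.5°; drift -24.0° → track 166.5°, groundspeed 128.2 kt
Leg 3: heading 355.2°; drift +30.5° → track 25.7°, groundspeed 92.8 kt
Leg 4: heading 143.1°; drift -9.9° → track 133.2°, groundspeed 153.9 kt
Leg 5: heading 222.4°; drift -29.9° → track 192.5°, groundspeed 101.3 kt
Leg 6: heading 79.8°; drift +11.2° → track 91.0°, groundspeed 152.6 kt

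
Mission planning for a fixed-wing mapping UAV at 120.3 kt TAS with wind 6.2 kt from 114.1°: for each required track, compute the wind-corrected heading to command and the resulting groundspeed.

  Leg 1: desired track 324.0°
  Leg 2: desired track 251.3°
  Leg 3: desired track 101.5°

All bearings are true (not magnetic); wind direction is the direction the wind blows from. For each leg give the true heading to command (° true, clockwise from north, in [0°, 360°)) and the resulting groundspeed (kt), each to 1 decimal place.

Leg 1: heading=325.5°, groundspeed=125.6 kt
Leg 2: heading=249.3°, groundspeed=124.8 kt
Leg 3: heading=102.1°, groundspeed=114.2 kt

Leg 1: desired track 324.0°; wind correction +1.5° → command heading 325.5°, groundspeed 125.6 kt
Leg 2: desired track 251.3°; wind correction -2.0° → command heading 249.3°, groundspeed 124.8 kt
Leg 3: desired track 101.5°; wind correction +0.6° → command heading 102.1°, groundspeed 114.2 kt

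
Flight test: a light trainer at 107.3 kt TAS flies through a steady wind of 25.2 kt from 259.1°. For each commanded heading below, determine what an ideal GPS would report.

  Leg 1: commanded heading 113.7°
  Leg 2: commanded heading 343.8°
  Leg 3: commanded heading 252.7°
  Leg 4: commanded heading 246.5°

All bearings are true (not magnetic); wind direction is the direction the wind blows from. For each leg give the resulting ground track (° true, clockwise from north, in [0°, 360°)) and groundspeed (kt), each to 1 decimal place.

Leg 1: track=107.3°, groundspeed=128.8 kt
Leg 2: track=357.2°, groundspeed=107.9 kt
Leg 3: track=250.7°, groundspeed=82.3 kt
Leg 4: track=242.7°, groundspeed=82.9 kt

Leg 1: heading 113.7°; drift -6.4° → track 107.3°, groundspeed 128.8 kt
Leg 2: heading 343.8°; drift +13.4° → track 357.2°, groundspeed 107.9 kt
Leg 3: heading 252.7°; drift -2.0° → track 250.7°, groundspeed 82.3 kt
Leg 4: heading 246.5°; drift -3.8° → track 242.7°, groundspeed 82.9 kt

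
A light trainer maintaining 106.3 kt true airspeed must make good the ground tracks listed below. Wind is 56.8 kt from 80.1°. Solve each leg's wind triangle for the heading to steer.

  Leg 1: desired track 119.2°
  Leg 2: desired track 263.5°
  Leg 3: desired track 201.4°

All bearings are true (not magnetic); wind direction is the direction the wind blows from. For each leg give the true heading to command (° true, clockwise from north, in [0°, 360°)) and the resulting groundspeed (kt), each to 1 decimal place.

Leg 1: desired track 119.2°; wind correction -19.7° → command heading 99.5°, groundspeed 56.0 kt
Leg 2: desired track 263.5°; wind correction +1.8° → command heading 265.3°, groundspeed 162.9 kt
Leg 3: desired track 201.4°; wind correction -27.2° → command heading 174.2°, groundspeed 124.1 kt

Leg 1: heading=99.5°, groundspeed=56.0 kt
Leg 2: heading=265.3°, groundspeed=162.9 kt
Leg 3: heading=174.2°, groundspeed=124.1 kt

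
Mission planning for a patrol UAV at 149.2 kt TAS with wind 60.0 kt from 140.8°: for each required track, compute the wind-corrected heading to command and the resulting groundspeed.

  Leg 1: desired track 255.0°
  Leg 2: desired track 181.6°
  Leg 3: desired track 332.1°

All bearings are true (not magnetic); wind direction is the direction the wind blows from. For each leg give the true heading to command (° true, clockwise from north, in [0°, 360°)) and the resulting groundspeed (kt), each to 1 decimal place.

Leg 1: desired track 255.0°; wind correction -21.5° → command heading 233.5°, groundspeed 163.4 kt
Leg 2: desired track 181.6°; wind correction -15.2° → command heading 166.4°, groundspeed 98.5 kt
Leg 3: desired track 332.1°; wind correction +4.5° → command heading 336.6°, groundspeed 207.6 kt

Leg 1: heading=233.5°, groundspeed=163.4 kt
Leg 2: heading=166.4°, groundspeed=98.5 kt
Leg 3: heading=336.6°, groundspeed=207.6 kt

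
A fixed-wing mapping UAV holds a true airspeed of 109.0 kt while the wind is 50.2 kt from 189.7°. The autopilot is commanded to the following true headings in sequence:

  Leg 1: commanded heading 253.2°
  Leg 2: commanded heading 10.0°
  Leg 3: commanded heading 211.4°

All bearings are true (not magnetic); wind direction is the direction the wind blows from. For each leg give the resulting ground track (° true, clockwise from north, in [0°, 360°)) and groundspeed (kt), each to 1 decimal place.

Leg 1: track=280.6°, groundspeed=97.6 kt
Leg 2: track=9.9°, groundspeed=159.2 kt
Leg 3: track=228.0°, groundspeed=65.1 kt

Leg 1: heading 253.2°; drift +27.4° → track 280.6°, groundspeed 97.6 kt
Leg 2: heading 10.0°; drift -0.1° → track 9.9°, groundspeed 159.2 kt
Leg 3: heading 211.4°; drift +16.6° → track 228.0°, groundspeed 65.1 kt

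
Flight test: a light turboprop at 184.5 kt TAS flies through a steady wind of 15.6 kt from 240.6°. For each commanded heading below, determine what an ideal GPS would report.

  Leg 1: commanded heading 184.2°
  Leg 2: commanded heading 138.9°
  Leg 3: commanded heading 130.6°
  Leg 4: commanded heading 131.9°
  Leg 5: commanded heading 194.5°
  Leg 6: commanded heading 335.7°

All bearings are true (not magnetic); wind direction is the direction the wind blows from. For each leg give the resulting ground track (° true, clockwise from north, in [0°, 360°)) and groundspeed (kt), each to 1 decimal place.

Leg 1: heading 184.2°; drift -4.2° → track 180.0°, groundspeed 176.3 kt
Leg 2: heading 138.9°; drift -4.7° → track 134.2°, groundspeed 188.3 kt
Leg 3: heading 130.6°; drift -4.4° → track 126.2°, groundspeed 190.4 kt
Leg 4: heading 131.9°; drift -4.5° → track 127.4°, groundspeed 190.1 kt
Leg 5: heading 194.5°; drift -3.7° → track 190.8°, groundspeed 174.0 kt
Leg 6: heading 335.7°; drift +4.8° → track 340.5°, groundspeed 186.5 kt

Leg 1: track=180.0°, groundspeed=176.3 kt
Leg 2: track=134.2°, groundspeed=188.3 kt
Leg 3: track=126.2°, groundspeed=190.4 kt
Leg 4: track=127.4°, groundspeed=190.1 kt
Leg 5: track=190.8°, groundspeed=174.0 kt
Leg 6: track=340.5°, groundspeed=186.5 kt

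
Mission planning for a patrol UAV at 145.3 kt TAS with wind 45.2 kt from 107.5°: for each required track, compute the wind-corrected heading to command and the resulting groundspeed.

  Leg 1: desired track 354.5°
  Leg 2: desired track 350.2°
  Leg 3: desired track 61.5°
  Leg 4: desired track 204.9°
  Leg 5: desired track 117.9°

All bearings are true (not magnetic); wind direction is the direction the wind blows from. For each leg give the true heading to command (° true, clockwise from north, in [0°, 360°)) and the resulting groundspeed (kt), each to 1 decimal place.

Leg 1: heading=11.1°, groundspeed=156.9 kt
Leg 2: heading=6.2°, groundspeed=160.4 kt
Leg 3: heading=74.4°, groundspeed=110.2 kt
Leg 4: heading=186.9°, groundspeed=144.0 kt
Leg 5: heading=114.7°, groundspeed=100.6 kt

Leg 1: desired track 354.5°; wind correction +16.6° → command heading 11.1°, groundspeed 156.9 kt
Leg 2: desired track 350.2°; wind correction +16.0° → command heading 6.2°, groundspeed 160.4 kt
Leg 3: desired track 61.5°; wind correction +12.9° → command heading 74.4°, groundspeed 110.2 kt
Leg 4: desired track 204.9°; wind correction -18.0° → command heading 186.9°, groundspeed 144.0 kt
Leg 5: desired track 117.9°; wind correction -3.2° → command heading 114.7°, groundspeed 100.6 kt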